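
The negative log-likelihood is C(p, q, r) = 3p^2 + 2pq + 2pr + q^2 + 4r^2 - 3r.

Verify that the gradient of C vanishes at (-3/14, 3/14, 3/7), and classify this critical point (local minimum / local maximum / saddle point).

local minimum

∇C = (6p + 2q + 2r, 2p + 2q, 2p + 8r - 3); substituting (-3/14, 3/14, 3/7) gives ∇C = (0, 0, 0), so (-3/14, 3/14, 3/7) is indeed a critical point.
The Hessian is constant: H = [[6, 2, 2], [2, 2, 0], [2, 0, 8]].
Leading principal minors: Δ₁ = 6, Δ₂ = 8, Δ₃ = 56.
All leading minors are positive, so H is positive definite: a local minimum.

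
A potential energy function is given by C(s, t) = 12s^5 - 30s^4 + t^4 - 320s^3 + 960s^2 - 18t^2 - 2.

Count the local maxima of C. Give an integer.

C separates as a function of s plus a function of t, so ∇C=0 decouples.
∂C/∂s = 60s(s - 4)(s - 2)(s + 4) = 0 at s ∈ {-4, 0, 2, 4}; ∂C/∂t = 4t(t - 3)(t + 3) = 0 at t ∈ {-3, 0, 3}.
The Hessian is diagonal: diag(C_ss, C_tt). Second derivatives: C_ss(-4)=-11520, C_ss(0)=1920, C_ss(2)=-1440, C_ss(4)=3840; C_tt(-3)=72, C_tt(0)=-36, C_tt(3)=72.
Local maxima occur where both diagonal entries negative: (-4, 0), (2, 0). Count: 2.

2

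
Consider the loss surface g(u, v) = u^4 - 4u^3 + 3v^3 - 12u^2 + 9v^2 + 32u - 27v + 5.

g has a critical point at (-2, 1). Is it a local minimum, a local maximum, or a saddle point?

local minimum

The mixed partial ∂²g/∂u∂v is 0, so the Hessian at any point is diag(g_uu, g_vv) = diag(12(u^2 - 2u - 2), 18(v + 1)).
At (-2, 1): H = diag(72, 36).
Both eigenvalues are positive, so H is positive definite: a local minimum.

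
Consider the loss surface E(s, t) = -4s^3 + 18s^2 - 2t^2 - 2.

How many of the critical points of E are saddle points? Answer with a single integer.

E separates as a function of s plus a function of t, so ∇E=0 decouples.
∂E/∂s = -12s(s - 3) = 0 at s ∈ {0, 3}; ∂E/∂t = -4t = 0 at t ∈ {0}.
The Hessian is diagonal: diag(E_ss, E_tt). Second derivatives: E_ss(0)=36, E_ss(3)=-36; E_tt(0)=-4.
Saddle points occur where the two diagonal entries have opposite signs: (0, 0). Count: 1.

1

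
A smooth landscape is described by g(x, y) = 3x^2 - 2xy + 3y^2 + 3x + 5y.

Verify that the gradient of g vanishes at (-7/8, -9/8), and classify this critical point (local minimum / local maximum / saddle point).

∇g = (6x - 2y + 3, -2x + 6y + 5); substituting (-7/8, -9/8) gives ∇g = (0, 0), so (-7/8, -9/8) is indeed a critical point.
The Hessian of g is constant: H = [[6, -2], [-2, 6]].
det(H) = 6·6 − (-2)² = 32.
det(H) > 0 and tr(H) = 12 > 0, so H is positive definite and the point is a local minimum.

local minimum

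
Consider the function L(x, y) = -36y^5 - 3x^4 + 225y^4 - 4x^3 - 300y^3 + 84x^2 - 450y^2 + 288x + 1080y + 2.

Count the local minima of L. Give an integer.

2

L separates as a function of x plus a function of y, so ∇L=0 decouples.
∂L/∂x = -12(x - 4)(x + 2)(x + 3) = 0 at x ∈ {-3, -2, 4}; ∂L/∂y = -180(y - 3)(y - 2)(y - 1)(y + 1) = 0 at y ∈ {-1, 1, 2, 3}.
The Hessian is diagonal: diag(L_xx, L_yy). Second derivatives: L_xx(-3)=-84, L_xx(-2)=72, L_xx(4)=-504; L_yy(-1)=4320, L_yy(1)=-720, L_yy(2)=540, L_yy(3)=-1440.
Local minima occur where both diagonal entries positive: (-2, -1), (-2, 2). Count: 2.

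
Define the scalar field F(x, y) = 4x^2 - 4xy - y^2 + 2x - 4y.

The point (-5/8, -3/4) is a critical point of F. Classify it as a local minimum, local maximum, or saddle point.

The Hessian of F is constant: H = [[8, -4], [-4, -2]].
det(H) = 8·(-2) − (-4)² = -32.
Since det(H) < 0, H is indefinite and the critical point is a saddle point.

saddle point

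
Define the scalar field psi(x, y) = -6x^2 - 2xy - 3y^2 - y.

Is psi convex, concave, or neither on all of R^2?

concave

psi is quadratic, so its Hessian is the constant matrix H = [[-12, -2], [-2, -6]].
det(H) = 68, tr(H) = -18.
det(H) > 0 and tr(H) < 0, so H is negative definite everywhere: concave.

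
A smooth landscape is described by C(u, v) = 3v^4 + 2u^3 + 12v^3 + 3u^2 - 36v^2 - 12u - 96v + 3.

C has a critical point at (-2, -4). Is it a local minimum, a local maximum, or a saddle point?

The mixed partial ∂²C/∂u∂v is 0, so the Hessian at any point is diag(C_uu, C_vv) = diag(6(2u + 1), 36(v^2 + 2v - 2)).
At (-2, -4): H = diag(-18, 216).
The eigenvalues have opposite signs, so H is indefinite: a saddle point.

saddle point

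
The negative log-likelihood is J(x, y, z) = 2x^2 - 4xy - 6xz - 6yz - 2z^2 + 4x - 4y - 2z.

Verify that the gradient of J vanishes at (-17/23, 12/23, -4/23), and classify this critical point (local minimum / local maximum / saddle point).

∇J = (4x - 4y - 6z + 4, -4x - 6z - 4, -6x - 6y - 4z - 2); substituting (-17/23, 12/23, -4/23) gives ∇J = (0, 0, 0), so (-17/23, 12/23, -4/23) is indeed a critical point.
The Hessian is constant: H = [[4, -4, -6], [-4, 0, -6], [-6, -6, -4]].
Leading principal minors: Δ₁ = 4, Δ₂ = -16, Δ₃ = -368.
The minors fit neither the all-positive nor the alternating-sign pattern, so H is indefinite: a saddle point.

saddle point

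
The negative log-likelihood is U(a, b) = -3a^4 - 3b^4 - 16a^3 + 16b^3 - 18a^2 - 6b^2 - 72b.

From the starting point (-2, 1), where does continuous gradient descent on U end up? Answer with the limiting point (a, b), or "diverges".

(-1, 2)

U is separable, so gradient descent decouples: a follows -∂U/∂a, b follows -∂U/∂b.
∂U/∂a = -12a(a + 1)(a + 3); at a=-2 this is -24, so a increases.
∂U/∂b = -12(b - 3)(b - 2)(b + 1); at b=1 this is -48, so b increases.
a converges to its nearest critical value -1 (a local min of the a-part); b converges to 2. The iterate converges to (-1, 2).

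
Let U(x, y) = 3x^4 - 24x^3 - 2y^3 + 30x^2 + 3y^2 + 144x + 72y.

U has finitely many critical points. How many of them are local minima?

2

U separates as a function of x plus a function of y, so ∇U=0 decouples.
∂U/∂x = 12(x - 4)(x - 3)(x + 1) = 0 at x ∈ {-1, 3, 4}; ∂U/∂y = -6(y - 4)(y + 3) = 0 at y ∈ {-3, 4}.
The Hessian is diagonal: diag(U_xx, U_yy). Second derivatives: U_xx(-1)=240, U_xx(3)=-48, U_xx(4)=60; U_yy(-3)=42, U_yy(4)=-42.
Local minima occur where both diagonal entries positive: (-1, -3), (4, -3). Count: 2.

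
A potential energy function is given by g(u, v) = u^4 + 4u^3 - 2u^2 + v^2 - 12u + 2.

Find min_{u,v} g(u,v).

-7

g(u,v) separates as P(u) + Q(v) + 2, so its minimum is min P + min Q + 2.
P'(u) = 4(u - 1)(u + 1)(u + 3) vanishes at u ∈ {-3, -1, 1}; Q'(v) = 2v vanishes at v ∈ {0}.
Local minima of P (where P''>0): P(-3)=-9, P(1)=-9. Local minima of Q: Q(0)=0.
So the global minimum of g is P(-3) + Q(0) + 2 = -9 + 0 + 2 = -7, attained at (-3, 0).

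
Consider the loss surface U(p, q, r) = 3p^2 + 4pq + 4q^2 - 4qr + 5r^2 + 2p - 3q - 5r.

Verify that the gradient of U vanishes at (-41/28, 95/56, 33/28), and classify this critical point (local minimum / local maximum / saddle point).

local minimum

∇U = (6p + 4q + 2, 4p + 8q - 4r - 3, -4q + 10r - 5); substituting (-41/28, 95/56, 33/28) gives ∇U = (0, 0, 0), so (-41/28, 95/56, 33/28) is indeed a critical point.
The Hessian is constant: H = [[6, 4, 0], [4, 8, -4], [0, -4, 10]].
Leading principal minors: Δ₁ = 6, Δ₂ = 32, Δ₃ = 224.
All leading minors are positive, so H is positive definite: a local minimum.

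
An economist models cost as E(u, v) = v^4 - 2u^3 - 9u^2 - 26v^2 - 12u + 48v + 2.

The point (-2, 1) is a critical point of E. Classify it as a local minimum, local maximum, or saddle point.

The mixed partial ∂²E/∂u∂v is 0, so the Hessian at any point is diag(E_uu, E_vv) = diag(-6(2u + 3), 4(3v^2 - 13)).
At (-2, 1): H = diag(6, -40).
The eigenvalues have opposite signs, so H is indefinite: a saddle point.

saddle point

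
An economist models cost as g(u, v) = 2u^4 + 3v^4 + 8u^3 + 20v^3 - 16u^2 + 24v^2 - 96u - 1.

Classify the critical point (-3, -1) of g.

The mixed partial ∂²g/∂u∂v is 0, so the Hessian at any point is diag(g_uu, g_vv) = diag(8(3u^2 + 6u - 4), 12(3v^2 + 10v + 4)).
At (-3, -1): H = diag(40, -36).
The eigenvalues have opposite signs, so H is indefinite: a saddle point.

saddle point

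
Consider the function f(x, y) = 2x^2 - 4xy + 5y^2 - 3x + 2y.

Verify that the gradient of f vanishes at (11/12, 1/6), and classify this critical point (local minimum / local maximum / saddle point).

∇f = (4x - 4y - 3, -4x + 10y + 2); substituting (11/12, 1/6) gives ∇f = (0, 0), so (11/12, 1/6) is indeed a critical point.
The Hessian of f is constant: H = [[4, -4], [-4, 10]].
det(H) = 4·10 − (-4)² = 24.
det(H) > 0 and tr(H) = 14 > 0, so H is positive definite and the point is a local minimum.

local minimum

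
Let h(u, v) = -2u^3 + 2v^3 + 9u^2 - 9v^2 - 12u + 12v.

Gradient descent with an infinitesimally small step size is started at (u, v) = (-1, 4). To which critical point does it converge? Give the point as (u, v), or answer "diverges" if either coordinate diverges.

(1, 2)

h is separable, so gradient descent decouples: u follows -∂h/∂u, v follows -∂h/∂v.
∂h/∂u = -6(u - 2)(u - 1); at u=-1 this is -36, so u increases.
∂h/∂v = 6(v - 2)(v - 1); at v=4 this is 36, so v decreases.
u converges to its nearest critical value 1 (a local min of the u-part); v converges to 2. The iterate converges to (1, 2).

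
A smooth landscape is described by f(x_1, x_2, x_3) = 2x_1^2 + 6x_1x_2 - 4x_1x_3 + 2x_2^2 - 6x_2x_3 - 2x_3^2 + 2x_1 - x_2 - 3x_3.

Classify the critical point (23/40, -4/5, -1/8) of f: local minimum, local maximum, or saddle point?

saddle point

The Hessian is constant: H = [[4, 6, -4], [6, 4, -6], [-4, -6, -4]].
Leading principal minors: Δ₁ = 4, Δ₂ = -20, Δ₃ = 160.
The minors fit neither the all-positive nor the alternating-sign pattern, so H is indefinite: a saddle point.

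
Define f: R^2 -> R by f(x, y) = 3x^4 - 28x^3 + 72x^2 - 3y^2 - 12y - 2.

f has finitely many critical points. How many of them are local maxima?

f separates as a function of x plus a function of y, so ∇f=0 decouples.
∂f/∂x = 12x(x - 4)(x - 3) = 0 at x ∈ {0, 3, 4}; ∂f/∂y = -6(y + 2) = 0 at y ∈ {-2}.
The Hessian is diagonal: diag(f_xx, f_yy). Second derivatives: f_xx(0)=144, f_xx(3)=-36, f_xx(4)=48; f_yy(-2)=-6.
Local maxima occur where both diagonal entries negative: (3, -2). Count: 1.

1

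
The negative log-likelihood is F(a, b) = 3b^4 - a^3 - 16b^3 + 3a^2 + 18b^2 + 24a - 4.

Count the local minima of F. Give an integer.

F separates as a function of a plus a function of b, so ∇F=0 decouples.
∂F/∂a = -3(a - 4)(a + 2) = 0 at a ∈ {-2, 4}; ∂F/∂b = 12b(b - 3)(b - 1) = 0 at b ∈ {0, 1, 3}.
The Hessian is diagonal: diag(F_aa, F_bb). Second derivatives: F_aa(-2)=18, F_aa(4)=-18; F_bb(0)=36, F_bb(1)=-24, F_bb(3)=72.
Local minima occur where both diagonal entries positive: (-2, 0), (-2, 3). Count: 2.

2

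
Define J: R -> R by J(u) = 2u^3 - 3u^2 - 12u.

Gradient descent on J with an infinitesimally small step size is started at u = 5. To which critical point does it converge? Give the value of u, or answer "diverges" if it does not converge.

J'(u) = 6(u - 2)(u + 1), so J'(5) = 108.
Gradient descent moves in the -J' direction, i.e. u is decreasing.
The nearest critical point in that direction is u = 2, where J'' = 18 > 0 (a local minimum). The iterate converges there.

2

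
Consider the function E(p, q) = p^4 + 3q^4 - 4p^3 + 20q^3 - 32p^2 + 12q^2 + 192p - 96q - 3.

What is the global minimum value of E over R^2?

E(p,q) separates as A(p) + B(q) − 3, so its minimum is min A + min B − 3.
A'(p) = 4(p - 4)(p - 3)(p + 4) vanishes at p ∈ {-4, 3, 4}; B'(q) = 12(q - 1)(q + 2)(q + 4) vanishes at q ∈ {-4, -2, 1}.
Local minima of A (where A''>0): A(-4)=-768, A(4)=256. Local minima of B: B(-4)=64, B(1)=-61.
So the global minimum of E is A(-4) + B(1) − 3 = -768 − 61 − 3 = -832, attained at (-4, 1).

-832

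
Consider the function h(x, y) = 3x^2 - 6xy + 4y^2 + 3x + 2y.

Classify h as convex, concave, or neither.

h is quadratic, so its Hessian is the constant matrix H = [[6, -6], [-6, 8]].
det(H) = 12, tr(H) = 14.
det(H) > 0 and tr(H) > 0, so H is positive definite everywhere: convex.

convex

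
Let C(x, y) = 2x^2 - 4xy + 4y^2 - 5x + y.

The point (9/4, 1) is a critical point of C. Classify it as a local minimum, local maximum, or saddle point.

local minimum

The Hessian of C is constant: H = [[4, -4], [-4, 8]].
det(H) = 4·8 − (-4)² = 16.
det(H) > 0 and tr(H) = 12 > 0, so H is positive definite and the point is a local minimum.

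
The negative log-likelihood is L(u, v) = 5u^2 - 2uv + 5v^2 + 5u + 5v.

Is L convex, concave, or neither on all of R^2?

convex

L is quadratic, so its Hessian is the constant matrix H = [[10, -2], [-2, 10]].
det(H) = 96, tr(H) = 20.
det(H) > 0 and tr(H) > 0, so H is positive definite everywhere: convex.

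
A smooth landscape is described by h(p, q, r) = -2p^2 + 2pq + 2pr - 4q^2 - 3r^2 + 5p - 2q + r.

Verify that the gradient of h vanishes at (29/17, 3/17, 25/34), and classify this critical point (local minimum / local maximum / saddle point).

local maximum

∇h = (-4p + 2q + 2r + 5, 2p - 8q - 2, 2p - 6r + 1); substituting (29/17, 3/17, 25/34) gives ∇h = (0, 0, 0), so (29/17, 3/17, 25/34) is indeed a critical point.
The Hessian is constant: H = [[-4, 2, 2], [2, -8, 0], [2, 0, -6]].
Leading principal minors: Δ₁ = -4, Δ₂ = 28, Δ₃ = -136.
The minors alternate sign starting negative (−, +, −), so H is negative definite: a local maximum.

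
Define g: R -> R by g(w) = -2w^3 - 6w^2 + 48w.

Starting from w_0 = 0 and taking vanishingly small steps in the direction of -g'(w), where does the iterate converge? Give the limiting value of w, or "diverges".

g'(w) = -6(w - 2)(w + 4), so g'(0) = 48.
Gradient descent moves in the -g' direction, i.e. w is decreasing.
The nearest critical point in that direction is w = -4, where g'' = 36 > 0 (a local minimum). The iterate converges there.

-4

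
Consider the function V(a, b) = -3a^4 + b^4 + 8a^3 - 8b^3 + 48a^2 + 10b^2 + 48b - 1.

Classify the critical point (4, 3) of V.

local maximum

The mixed partial ∂²V/∂a∂b is 0, so the Hessian at any point is diag(V_aa, V_bb) = diag(12(-3a^2 + 4a + 8), 4(3b^2 - 12b + 5)).
At (4, 3): H = diag(-288, -16).
Both eigenvalues are negative, so H is negative definite: a local maximum.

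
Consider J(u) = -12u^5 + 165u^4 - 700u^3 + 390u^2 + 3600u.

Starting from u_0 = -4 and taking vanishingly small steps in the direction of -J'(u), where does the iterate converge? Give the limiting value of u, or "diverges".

-1

J'(u) = -60(u - 5)(u - 4)(u - 3)(u + 1), so J'(-4) = -90720.
Gradient descent moves in the -J' direction, i.e. u is increasing.
The nearest critical point in that direction is u = -1, where J'' = 7200 > 0 (a local minimum). The iterate converges there.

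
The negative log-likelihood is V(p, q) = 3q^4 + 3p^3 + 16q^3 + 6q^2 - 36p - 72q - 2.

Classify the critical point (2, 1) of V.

The mixed partial ∂²V/∂p∂q is 0, so the Hessian at any point is diag(V_pp, V_qq) = diag(18p, 12(3q^2 + 8q + 1)).
At (2, 1): H = diag(36, 144).
Both eigenvalues are positive, so H is positive definite: a local minimum.

local minimum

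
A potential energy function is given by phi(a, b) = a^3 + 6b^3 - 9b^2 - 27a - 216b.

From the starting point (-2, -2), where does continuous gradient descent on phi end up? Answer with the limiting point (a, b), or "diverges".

phi is separable, so gradient descent decouples: a follows -∂phi/∂a, b follows -∂phi/∂b.
∂phi/∂a = 3(a - 3)(a + 3); at a=-2 this is -15, so a increases.
∂phi/∂b = 18(b - 4)(b + 3); at b=-2 this is -108, so b increases.
a converges to its nearest critical value 3 (a local min of the a-part); b converges to 4. The iterate converges to (3, 4).

(3, 4)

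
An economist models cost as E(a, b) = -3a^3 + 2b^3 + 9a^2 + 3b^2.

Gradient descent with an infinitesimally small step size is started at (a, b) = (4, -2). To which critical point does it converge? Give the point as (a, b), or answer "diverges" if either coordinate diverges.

E is separable, so gradient descent decouples: a follows -∂E/∂a, b follows -∂E/∂b.
∂E/∂a = -9a(a - 2); at a=4 this is -72, so a increases.
∂E/∂b = 6b(b + 1); at b=-2 this is 12, so b decreases.
The a-coordinate has no critical point in that direction and runs off to infinity.

diverges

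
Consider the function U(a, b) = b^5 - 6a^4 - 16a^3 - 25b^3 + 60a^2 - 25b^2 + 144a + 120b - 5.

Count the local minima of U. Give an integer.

2

U separates as a function of a plus a function of b, so ∇U=0 decouples.
∂U/∂a = -24(a - 2)(a + 1)(a + 3) = 0 at a ∈ {-3, -1, 2}; ∂U/∂b = 5(b - 4)(b - 1)(b + 2)(b + 3) = 0 at b ∈ {-3, -2, 1, 4}.
The Hessian is diagonal: diag(U_aa, U_bb). Second derivatives: U_aa(-3)=-240, U_aa(-1)=144, U_aa(2)=-360; U_bb(-3)=-140, U_bb(-2)=90, U_bb(1)=-180, U_bb(4)=630.
Local minima occur where both diagonal entries positive: (-1, -2), (-1, 4). Count: 2.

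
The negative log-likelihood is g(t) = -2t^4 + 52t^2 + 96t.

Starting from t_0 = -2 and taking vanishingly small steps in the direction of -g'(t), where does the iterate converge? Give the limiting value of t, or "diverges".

g'(t) = -8(t - 4)(t + 1)(t + 3), so g'(-2) = -48.
Gradient descent moves in the -g' direction, i.e. t is increasing.
The nearest critical point in that direction is t = -1, where g'' = 80 > 0 (a local minimum). The iterate converges there.

-1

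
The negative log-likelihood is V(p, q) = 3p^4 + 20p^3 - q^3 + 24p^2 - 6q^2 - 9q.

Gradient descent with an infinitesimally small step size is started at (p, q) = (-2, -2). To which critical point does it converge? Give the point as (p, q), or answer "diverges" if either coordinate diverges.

V is separable, so gradient descent decouples: p follows -∂V/∂p, q follows -∂V/∂q.
∂V/∂p = 12p(p + 1)(p + 4); at p=-2 this is 48, so p decreases.
∂V/∂q = -3(q + 1)(q + 3); at q=-2 this is 3, so q decreases.
p converges to its nearest critical value -4 (a local min of the p-part); q converges to -3. The iterate converges to (-4, -3).

(-4, -3)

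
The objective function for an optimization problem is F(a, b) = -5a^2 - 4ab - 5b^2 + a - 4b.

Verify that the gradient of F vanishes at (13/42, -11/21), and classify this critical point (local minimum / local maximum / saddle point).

local maximum

∇F = (-10a - 4b + 1, -4a - 10b - 4); substituting (13/42, -11/21) gives ∇F = (0, 0), so (13/42, -11/21) is indeed a critical point.
The Hessian of F is constant: H = [[-10, -4], [-4, -10]].
det(H) = (-10)·(-10) − (-4)² = 84.
det(H) > 0 and tr(H) = -20 < 0, so H is negative definite and the point is a local maximum.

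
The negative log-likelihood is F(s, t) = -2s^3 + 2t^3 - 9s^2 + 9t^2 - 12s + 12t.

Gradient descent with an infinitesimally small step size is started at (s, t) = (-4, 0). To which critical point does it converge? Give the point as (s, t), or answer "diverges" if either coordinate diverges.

(-2, -1)

F is separable, so gradient descent decouples: s follows -∂F/∂s, t follows -∂F/∂t.
∂F/∂s = -6(s + 1)(s + 2); at s=-4 this is -36, so s increases.
∂F/∂t = 6(t + 1)(t + 2); at t=0 this is 12, so t decreases.
s converges to its nearest critical value -2 (a local min of the s-part); t converges to -1. The iterate converges to (-2, -1).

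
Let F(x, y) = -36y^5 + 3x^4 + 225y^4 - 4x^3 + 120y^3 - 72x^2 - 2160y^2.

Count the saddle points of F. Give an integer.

6

F separates as a function of x plus a function of y, so ∇F=0 decouples.
∂F/∂x = 12x(x - 4)(x + 3) = 0 at x ∈ {-3, 0, 4}; ∂F/∂y = -180y(y - 4)(y - 3)(y + 2) = 0 at y ∈ {-2, 0, 3, 4}.
The Hessian is diagonal: diag(F_xx, F_yy). Second derivatives: F_xx(-3)=252, F_xx(0)=-144, F_xx(4)=336; F_yy(-2)=10800, F_yy(0)=-4320, F_yy(3)=2700, F_yy(4)=-4320.
Saddle points occur where the two diagonal entries have opposite signs: (-3, 0), (-3, 4), (0, -2), (0, 3), (4, 0), (4, 4). Count: 6.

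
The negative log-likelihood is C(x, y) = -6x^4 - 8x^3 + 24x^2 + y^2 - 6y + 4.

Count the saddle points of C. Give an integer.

2

C separates as a function of x plus a function of y, so ∇C=0 decouples.
∂C/∂x = -24x(x - 1)(x + 2) = 0 at x ∈ {-2, 0, 1}; ∂C/∂y = 2(y - 3) = 0 at y ∈ {3}.
The Hessian is diagonal: diag(C_xx, C_yy). Second derivatives: C_xx(-2)=-144, C_xx(0)=48, C_xx(1)=-72; C_yy(3)=2.
Saddle points occur where the two diagonal entries have opposite signs: (-2, 3), (1, 3). Count: 2.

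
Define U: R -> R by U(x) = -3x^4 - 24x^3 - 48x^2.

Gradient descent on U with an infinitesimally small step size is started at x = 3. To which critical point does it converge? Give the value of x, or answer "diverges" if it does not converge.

U'(x) = -12x(x + 2)(x + 4), so U'(3) = -1260.
Gradient descent moves in the -U' direction, i.e. x is increasing.
There is no critical point above x=3, and U' keeps the same sign, so the iterate runs off to +∞.

diverges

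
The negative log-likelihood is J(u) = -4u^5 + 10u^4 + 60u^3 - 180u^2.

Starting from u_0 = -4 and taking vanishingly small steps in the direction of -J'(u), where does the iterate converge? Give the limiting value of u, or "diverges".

J'(u) = -20u(u - 3)(u - 2)(u + 3), so J'(-4) = -3360.
Gradient descent moves in the -J' direction, i.e. u is increasing.
The nearest critical point in that direction is u = -3, where J'' = 1800 > 0 (a local minimum). The iterate converges there.

-3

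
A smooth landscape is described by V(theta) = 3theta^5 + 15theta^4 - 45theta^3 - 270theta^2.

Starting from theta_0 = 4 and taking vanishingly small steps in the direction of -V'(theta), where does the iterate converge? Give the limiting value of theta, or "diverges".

3

V'(theta) = 15theta(theta - 3)(theta + 3)(theta + 4), so V'(4) = 3360.
Gradient descent moves in the -V' direction, i.e. theta is decreasing.
The nearest critical point in that direction is theta = 3, where V'' = 1890 > 0 (a local minimum). The iterate converges there.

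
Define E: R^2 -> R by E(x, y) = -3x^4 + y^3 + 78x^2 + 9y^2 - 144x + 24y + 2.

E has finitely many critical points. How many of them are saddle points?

3

E separates as a function of x plus a function of y, so ∇E=0 decouples.
∂E/∂x = -12(x - 3)(x - 1)(x + 4) = 0 at x ∈ {-4, 1, 3}; ∂E/∂y = 3(y + 2)(y + 4) = 0 at y ∈ {-4, -2}.
The Hessian is diagonal: diag(E_xx, E_yy). Second derivatives: E_xx(-4)=-420, E_xx(1)=120, E_xx(3)=-168; E_yy(-4)=-6, E_yy(-2)=6.
Saddle points occur where the two diagonal entries have opposite signs: (-4, -2), (1, -4), (3, -2). Count: 3.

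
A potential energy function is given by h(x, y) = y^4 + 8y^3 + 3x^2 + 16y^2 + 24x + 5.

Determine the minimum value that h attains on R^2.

-43

h(x,y) separates as P(x) + Q(y) + 5, so its minimum is min P + min Q + 5.
P'(x) = 6x + 24 vanishes at x ∈ {-4}; Q'(y) = 4y(y + 2)(y + 4) vanishes at y ∈ {-4, -2, 0}.
Local minima of P (where P''>0): P(-4)=-48. Local minima of Q: Q(-4)=0, Q(0)=0.
So the global minimum of h is P(-4) + Q(-4) + 5 = -48 + 0 + 5 = -43, attained at (-4, -4).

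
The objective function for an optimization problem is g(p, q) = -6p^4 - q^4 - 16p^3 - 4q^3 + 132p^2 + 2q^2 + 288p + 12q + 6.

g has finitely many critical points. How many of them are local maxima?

4

g separates as a function of p plus a function of q, so ∇g=0 decouples.
∂g/∂p = -24(p - 3)(p + 1)(p + 4) = 0 at p ∈ {-4, -1, 3}; ∂g/∂q = -4(q - 1)(q + 1)(q + 3) = 0 at q ∈ {-3, -1, 1}.
The Hessian is diagonal: diag(g_pp, g_qq). Second derivatives: g_pp(-4)=-504, g_pp(-1)=288, g_pp(3)=-672; g_qq(-3)=-32, g_qq(-1)=16, g_qq(1)=-32.
Local maxima occur where both diagonal entries negative: (-4, -3), (-4, 1), (3, -3), (3, 1). Count: 4.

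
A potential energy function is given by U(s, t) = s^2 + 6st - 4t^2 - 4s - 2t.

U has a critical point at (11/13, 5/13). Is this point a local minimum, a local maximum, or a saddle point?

The Hessian of U is constant: H = [[2, 6], [6, -8]].
det(H) = 2·(-8) − 6² = -52.
Since det(H) < 0, H is indefinite and the critical point is a saddle point.

saddle point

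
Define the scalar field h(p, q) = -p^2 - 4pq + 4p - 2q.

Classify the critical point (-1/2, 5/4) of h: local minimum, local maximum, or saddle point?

The Hessian of h is constant: H = [[-2, -4], [-4, 0]].
det(H) = (-2)·0 − (-4)² = -16.
Since det(H) < 0, H is indefinite and the critical point is a saddle point.

saddle point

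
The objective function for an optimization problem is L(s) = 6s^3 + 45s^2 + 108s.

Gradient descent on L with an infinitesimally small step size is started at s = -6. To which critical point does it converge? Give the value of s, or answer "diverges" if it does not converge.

diverges

L'(s) = 18(s + 2)(s + 3), so L'(-6) = 216.
Gradient descent moves in the -L' direction, i.e. s is decreasing.
There is no critical point below s=-6, and L' keeps the same sign, so the iterate runs off to −∞.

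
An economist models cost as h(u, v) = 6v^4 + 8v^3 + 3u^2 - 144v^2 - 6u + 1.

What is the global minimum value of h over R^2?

h(u,v) separates as P(u) + Q(v) + 1, so its minimum is min P + min Q + 1.
P'(u) = 6u - 6 vanishes at u ∈ {1}; Q'(v) = 24v(v - 3)(v + 4) vanishes at v ∈ {-4, 0, 3}.
Local minima of P (where P''>0): P(1)=-3. Local minima of Q: Q(-4)=-1280, Q(3)=-594.
So the global minimum of h is P(1) + Q(-4) + 1 = -3 − 1280 + 1 = -1282, attained at (1, -4).

-1282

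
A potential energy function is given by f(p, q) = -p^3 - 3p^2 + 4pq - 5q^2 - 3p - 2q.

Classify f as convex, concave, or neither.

neither

The term -p^3 is cubic, so the Hessian is not constant.
∂²f/∂p² = -6p - 6, which takes both signs as p varies (negative for sufficiently large p). A diagonal entry of the Hessian changing sign means the Hessian is neither positive- nor negative-semidefinite on all of R^2.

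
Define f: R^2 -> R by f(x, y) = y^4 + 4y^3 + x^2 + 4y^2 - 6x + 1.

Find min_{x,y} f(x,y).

f(x,y) separates as P(x) + Q(y) + 1, so its minimum is min P + min Q + 1.
P'(x) = 2x - 6 vanishes at x ∈ {3}; Q'(y) = 4y(y + 1)(y + 2) vanishes at y ∈ {-2, -1, 0}.
Local minima of P (where P''>0): P(3)=-9. Local minima of Q: Q(-2)=0, Q(0)=0.
So the global minimum of f is P(3) + Q(-2) + 1 = -9 + 0 + 1 = -8, attained at (3, -2).

-8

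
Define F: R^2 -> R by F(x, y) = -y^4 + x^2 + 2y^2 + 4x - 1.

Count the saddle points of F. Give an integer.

F separates as a function of x plus a function of y, so ∇F=0 decouples.
∂F/∂x = 2(x + 2) = 0 at x ∈ {-2}; ∂F/∂y = -4y(y - 1)(y + 1) = 0 at y ∈ {-1, 0, 1}.
The Hessian is diagonal: diag(F_xx, F_yy). Second derivatives: F_xx(-2)=2; F_yy(-1)=-8, F_yy(0)=4, F_yy(1)=-8.
Saddle points occur where the two diagonal entries have opposite signs: (-2, -1), (-2, 1). Count: 2.

2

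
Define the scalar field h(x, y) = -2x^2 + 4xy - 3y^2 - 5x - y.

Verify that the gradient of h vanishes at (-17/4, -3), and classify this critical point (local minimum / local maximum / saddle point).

local maximum

∇h = (-4x + 4y - 5, 4x - 6y - 1); substituting (-17/4, -3) gives ∇h = (0, 0), so (-17/4, -3) is indeed a critical point.
The Hessian of h is constant: H = [[-4, 4], [4, -6]].
det(H) = (-4)·(-6) − 4² = 8.
det(H) > 0 and tr(H) = -10 < 0, so H is negative definite and the point is a local maximum.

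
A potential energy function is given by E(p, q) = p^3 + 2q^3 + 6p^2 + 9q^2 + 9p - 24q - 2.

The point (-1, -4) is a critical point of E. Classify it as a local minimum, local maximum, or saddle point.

The mixed partial ∂²E/∂p∂q is 0, so the Hessian at any point is diag(E_pp, E_qq) = diag(6(p + 2), 6(2q + 3)).
At (-1, -4): H = diag(6, -30).
The eigenvalues have opposite signs, so H is indefinite: a saddle point.

saddle point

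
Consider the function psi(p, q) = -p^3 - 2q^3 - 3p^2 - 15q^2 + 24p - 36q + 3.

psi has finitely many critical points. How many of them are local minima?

psi separates as a function of p plus a function of q, so ∇psi=0 decouples.
∂psi/∂p = -3(p - 2)(p + 4) = 0 at p ∈ {-4, 2}; ∂psi/∂q = -6(q + 2)(q + 3) = 0 at q ∈ {-3, -2}.
The Hessian is diagonal: diag(psi_pp, psi_qq). Second derivatives: psi_pp(-4)=18, psi_pp(2)=-18; psi_qq(-3)=6, psi_qq(-2)=-6.
Local minima occur where both diagonal entries positive: (-4, -3). Count: 1.

1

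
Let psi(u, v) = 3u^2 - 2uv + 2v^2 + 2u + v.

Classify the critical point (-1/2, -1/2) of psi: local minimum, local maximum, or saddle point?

The Hessian of psi is constant: H = [[6, -2], [-2, 4]].
det(H) = 6·4 − (-2)² = 20.
det(H) > 0 and tr(H) = 10 > 0, so H is positive definite and the point is a local minimum.

local minimum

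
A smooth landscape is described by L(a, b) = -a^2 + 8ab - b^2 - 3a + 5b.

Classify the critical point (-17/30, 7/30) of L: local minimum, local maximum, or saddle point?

The Hessian of L is constant: H = [[-2, 8], [8, -2]].
det(H) = (-2)·(-2) − 8² = -60.
Since det(H) < 0, H is indefinite and the critical point is a saddle point.

saddle point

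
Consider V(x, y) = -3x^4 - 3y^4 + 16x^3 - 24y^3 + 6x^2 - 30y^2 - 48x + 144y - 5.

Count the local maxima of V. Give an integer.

V separates as a function of x plus a function of y, so ∇V=0 decouples.
∂V/∂x = -12(x - 4)(x - 1)(x + 1) = 0 at x ∈ {-1, 1, 4}; ∂V/∂y = -12(y - 1)(y + 3)(y + 4) = 0 at y ∈ {-4, -3, 1}.
The Hessian is diagonal: diag(V_xx, V_yy). Second derivatives: V_xx(-1)=-120, V_xx(1)=72, V_xx(4)=-180; V_yy(-4)=-60, V_yy(-3)=48, V_yy(1)=-240.
Local maxima occur where both diagonal entries negative: (-1, -4), (-1, 1), (4, -4), (4, 1). Count: 4.

4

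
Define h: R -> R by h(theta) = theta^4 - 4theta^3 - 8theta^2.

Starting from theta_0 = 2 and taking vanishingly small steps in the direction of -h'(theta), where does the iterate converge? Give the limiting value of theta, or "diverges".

4

h'(theta) = 4theta(theta - 4)(theta + 1), so h'(2) = -48.
Gradient descent moves in the -h' direction, i.e. theta is increasing.
The nearest critical point in that direction is theta = 4, where h'' = 80 > 0 (a local minimum). The iterate converges there.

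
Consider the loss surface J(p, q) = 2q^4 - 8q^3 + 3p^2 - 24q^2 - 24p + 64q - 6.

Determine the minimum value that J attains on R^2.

-182

J(p,q) separates as A(p) + B(q) − 6, so its minimum is min A + min B − 6.
A'(p) = 6p - 24 vanishes at p ∈ {4}; B'(q) = 8(q - 4)(q - 1)(q + 2) vanishes at q ∈ {-2, 1, 4}.
Local minima of A (where A''>0): A(4)=-48. Local minima of B: B(-2)=-128, B(4)=-128.
So the global minimum of J is A(4) + B(-2) − 6 = -48 − 128 − 6 = -182, attained at (4, -2).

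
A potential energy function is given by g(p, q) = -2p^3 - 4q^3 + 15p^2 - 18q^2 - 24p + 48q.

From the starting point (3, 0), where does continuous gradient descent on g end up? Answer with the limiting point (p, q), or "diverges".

(1, -4)

g is separable, so gradient descent decouples: p follows -∂g/∂p, q follows -∂g/∂q.
∂g/∂p = -6(p - 4)(p - 1); at p=3 this is 12, so p decreases.
∂g/∂q = -12(q - 1)(q + 4); at q=0 this is 48, so q decreases.
p converges to its nearest critical value 1 (a local min of the p-part); q converges to -4. The iterate converges to (1, -4).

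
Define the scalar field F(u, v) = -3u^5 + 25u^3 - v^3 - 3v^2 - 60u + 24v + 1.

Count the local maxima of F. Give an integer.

2

F separates as a function of u plus a function of v, so ∇F=0 decouples.
∂F/∂u = -15(u - 2)(u - 1)(u + 1)(u + 2) = 0 at u ∈ {-2, -1, 1, 2}; ∂F/∂v = -3(v - 2)(v + 4) = 0 at v ∈ {-4, 2}.
The Hessian is diagonal: diag(F_uu, F_vv). Second derivatives: F_uu(-2)=180, F_uu(-1)=-90, F_uu(1)=90, F_uu(2)=-180; F_vv(-4)=18, F_vv(2)=-18.
Local maxima occur where both diagonal entries negative: (-1, 2), (2, 2). Count: 2.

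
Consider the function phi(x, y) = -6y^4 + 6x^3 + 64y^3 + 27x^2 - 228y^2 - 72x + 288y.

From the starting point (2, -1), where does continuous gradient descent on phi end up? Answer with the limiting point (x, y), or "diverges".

diverges

phi is separable, so gradient descent decouples: x follows -∂phi/∂x, y follows -∂phi/∂y.
∂phi/∂x = 18(x - 1)(x + 4); at x=2 this is 108, so x decreases.
∂phi/∂y = -24(y - 4)(y - 3)(y - 1); at y=-1 this is 960, so y decreases.
The y-coordinate has no critical point in that direction and runs off to infinity.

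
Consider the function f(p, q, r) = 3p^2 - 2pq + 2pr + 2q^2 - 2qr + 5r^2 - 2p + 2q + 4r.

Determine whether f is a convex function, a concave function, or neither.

f is quadratic, so its Hessian is the constant matrix H = [[6, -2, 2], [-2, 4, -2], [2, -2, 10]].
Leading principal minors: 6, 20, 176.
All positive ⇒ H ≻ 0 ⇒ convex.

convex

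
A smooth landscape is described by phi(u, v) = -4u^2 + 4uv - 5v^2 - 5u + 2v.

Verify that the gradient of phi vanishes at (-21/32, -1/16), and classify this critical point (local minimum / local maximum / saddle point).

local maximum

∇phi = (-8u + 4v - 5, 4u - 10v + 2); substituting (-21/32, -1/16) gives ∇phi = (0, 0), so (-21/32, -1/16) is indeed a critical point.
The Hessian of phi is constant: H = [[-8, 4], [4, -10]].
det(H) = (-8)·(-10) − 4² = 64.
det(H) > 0 and tr(H) = -18 < 0, so H is negative definite and the point is a local maximum.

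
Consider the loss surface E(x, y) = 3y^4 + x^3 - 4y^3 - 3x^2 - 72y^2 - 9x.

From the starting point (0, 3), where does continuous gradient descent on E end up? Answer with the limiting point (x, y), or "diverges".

E is separable, so gradient descent decouples: x follows -∂E/∂x, y follows -∂E/∂y.
∂E/∂x = 3(x - 3)(x + 1); at x=0 this is -9, so x increases.
∂E/∂y = 12y(y - 4)(y + 3); at y=3 this is -216, so y increases.
x converges to its nearest critical value 3 (a local min of the x-part); y converges to 4. The iterate converges to (3, 4).

(3, 4)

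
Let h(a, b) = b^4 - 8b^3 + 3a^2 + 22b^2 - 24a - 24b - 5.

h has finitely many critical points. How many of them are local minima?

h separates as a function of a plus a function of b, so ∇h=0 decouples.
∂h/∂a = 6(a - 4) = 0 at a ∈ {4}; ∂h/∂b = 4(b - 3)(b - 2)(b - 1) = 0 at b ∈ {1, 2, 3}.
The Hessian is diagonal: diag(h_aa, h_bb). Second derivatives: h_aa(4)=6; h_bb(1)=8, h_bb(2)=-4, h_bb(3)=8.
Local minima occur where both diagonal entries positive: (4, 1), (4, 3). Count: 2.

2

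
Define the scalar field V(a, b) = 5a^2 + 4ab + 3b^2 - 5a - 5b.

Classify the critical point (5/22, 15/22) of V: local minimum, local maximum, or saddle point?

The Hessian of V is constant: H = [[10, 4], [4, 6]].
det(H) = 10·6 − 4² = 44.
det(H) > 0 and tr(H) = 16 > 0, so H is positive definite and the point is a local minimum.

local minimum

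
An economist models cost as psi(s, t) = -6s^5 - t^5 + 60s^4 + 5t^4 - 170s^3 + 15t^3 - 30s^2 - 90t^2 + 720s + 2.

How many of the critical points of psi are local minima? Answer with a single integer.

psi separates as a function of s plus a function of t, so ∇psi=0 decouples.
∂psi/∂s = -30(s - 4)(s - 3)(s - 2)(s + 1) = 0 at s ∈ {-1, 2, 3, 4}; ∂psi/∂t = -5t(t - 4)(t - 3)(t + 3) = 0 at t ∈ {-3, 0, 3, 4}.
The Hessian is diagonal: diag(psi_ss, psi_tt). Second derivatives: psi_ss(-1)=1800, psi_ss(2)=-180, psi_ss(3)=120, psi_ss(4)=-300; psi_tt(-3)=630, psi_tt(0)=-180, psi_tt(3)=90, psi_tt(4)=-140.
Local minima occur where both diagonal entries positive: (-1, -3), (-1, 3), (3, -3), (3, 3). Count: 4.

4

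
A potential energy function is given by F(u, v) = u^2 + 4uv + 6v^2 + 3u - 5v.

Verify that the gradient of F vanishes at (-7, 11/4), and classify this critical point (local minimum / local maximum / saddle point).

∇F = (2u + 4v + 3, 4u + 12v - 5); substituting (-7, 11/4) gives ∇F = (0, 0), so (-7, 11/4) is indeed a critical point.
The Hessian of F is constant: H = [[2, 4], [4, 12]].
det(H) = 2·12 − 4² = 8.
det(H) > 0 and tr(H) = 14 > 0, so H is positive definite and the point is a local minimum.

local minimum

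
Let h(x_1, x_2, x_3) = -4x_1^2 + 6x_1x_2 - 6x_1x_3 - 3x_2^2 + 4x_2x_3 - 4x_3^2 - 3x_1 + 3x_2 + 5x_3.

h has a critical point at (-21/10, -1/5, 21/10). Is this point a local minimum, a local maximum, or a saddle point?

local maximum

The Hessian is constant: H = [[-8, 6, -6], [6, -6, 4], [-6, 4, -8]].
Leading principal minors: Δ₁ = -8, Δ₂ = 12, Δ₃ = -40.
The minors alternate sign starting negative (−, +, −), so H is negative definite: a local maximum.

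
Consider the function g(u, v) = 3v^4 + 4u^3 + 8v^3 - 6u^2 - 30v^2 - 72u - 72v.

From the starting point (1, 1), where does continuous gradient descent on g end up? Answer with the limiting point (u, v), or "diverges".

(3, 2)

g is separable, so gradient descent decouples: u follows -∂g/∂u, v follows -∂g/∂v.
∂g/∂u = 12(u - 3)(u + 2); at u=1 this is -72, so u increases.
∂g/∂v = 12(v - 2)(v + 1)(v + 3); at v=1 this is -96, so v increases.
u converges to its nearest critical value 3 (a local min of the u-part); v converges to 2. The iterate converges to (3, 2).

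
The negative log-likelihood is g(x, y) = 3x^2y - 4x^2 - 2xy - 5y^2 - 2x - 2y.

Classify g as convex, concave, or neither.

The term 3x^2y is cubic, so the Hessian is not constant.
∂²g/∂x² = 6y - 8, which takes both signs as y varies (negative for sufficiently negative y). A diagonal entry of the Hessian changing sign means the Hessian is neither positive- nor negative-semidefinite on all of R^2.

neither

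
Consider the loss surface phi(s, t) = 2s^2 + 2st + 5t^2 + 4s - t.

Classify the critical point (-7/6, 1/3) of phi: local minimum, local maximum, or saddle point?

local minimum

The Hessian of phi is constant: H = [[4, 2], [2, 10]].
det(H) = 4·10 − 2² = 36.
det(H) > 0 and tr(H) = 14 > 0, so H is positive definite and the point is a local minimum.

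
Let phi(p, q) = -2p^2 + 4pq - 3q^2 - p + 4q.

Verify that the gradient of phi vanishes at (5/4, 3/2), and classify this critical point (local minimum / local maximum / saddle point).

local maximum

∇phi = (-4p + 4q - 1, 4p - 6q + 4); substituting (5/4, 3/2) gives ∇phi = (0, 0), so (5/4, 3/2) is indeed a critical point.
The Hessian of phi is constant: H = [[-4, 4], [4, -6]].
det(H) = (-4)·(-6) − 4² = 8.
det(H) > 0 and tr(H) = -10 < 0, so H is negative definite and the point is a local maximum.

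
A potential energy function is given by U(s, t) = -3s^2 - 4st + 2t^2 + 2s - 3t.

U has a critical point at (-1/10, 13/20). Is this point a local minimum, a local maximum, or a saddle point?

The Hessian of U is constant: H = [[-6, -4], [-4, 4]].
det(H) = (-6)·4 − (-4)² = -40.
Since det(H) < 0, H is indefinite and the critical point is a saddle point.

saddle point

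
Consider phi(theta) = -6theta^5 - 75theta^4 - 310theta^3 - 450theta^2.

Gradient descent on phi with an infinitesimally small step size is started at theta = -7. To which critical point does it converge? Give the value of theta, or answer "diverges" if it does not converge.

-5

phi'(theta) = -30theta(theta + 2)(theta + 3)(theta + 5), so phi'(-7) = -8400.
Gradient descent moves in the -phi' direction, i.e. theta is increasing.
The nearest critical point in that direction is theta = -5, where phi'' = 900 > 0 (a local minimum). The iterate converges there.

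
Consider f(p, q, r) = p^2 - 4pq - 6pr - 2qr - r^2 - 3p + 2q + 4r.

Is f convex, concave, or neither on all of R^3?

neither

f is quadratic, so its Hessian is the constant matrix H = [[2, -4, -6], [-4, 0, -2], [-6, -2, -2]].
Leading principal minors: 2, -16, -72.
Neither pattern holds ⇒ H is indefinite ⇒ neither convex nor concave.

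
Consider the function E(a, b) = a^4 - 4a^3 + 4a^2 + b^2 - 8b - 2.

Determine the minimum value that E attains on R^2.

-18

E(a,b) separates as P(a) + Q(b) − 2, so its minimum is min P + min Q − 2.
P'(a) = 4a(a - 2)(a - 1) vanishes at a ∈ {0, 1, 2}; Q'(b) = 2b - 8 vanishes at b ∈ {4}.
Local minima of P (where P''>0): P(0)=0, P(2)=0. Local minima of Q: Q(4)=-16.
So the global minimum of E is P(0) + Q(4) − 2 = 0 − 16 − 2 = -18, attained at (0, 4).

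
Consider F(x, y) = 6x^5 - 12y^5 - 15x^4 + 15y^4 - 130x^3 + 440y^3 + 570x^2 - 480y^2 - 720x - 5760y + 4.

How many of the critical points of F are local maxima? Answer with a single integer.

4

F separates as a function of x plus a function of y, so ∇F=0 decouples.
∂F/∂x = 30(x - 3)(x - 2)(x - 1)(x + 4) = 0 at x ∈ {-4, 1, 2, 3}; ∂F/∂y = -60(y - 4)(y - 3)(y + 2)(y + 4) = 0 at y ∈ {-4, -2, 3, 4}.
The Hessian is diagonal: diag(F_xx, F_yy). Second derivatives: F_xx(-4)=-6300, F_xx(1)=300, F_xx(2)=-180, F_xx(3)=420; F_yy(-4)=6720, F_yy(-2)=-3600, F_yy(3)=2100, F_yy(4)=-2880.
Local maxima occur where both diagonal entries negative: (-4, -2), (-4, 4), (2, -2), (2, 4). Count: 4.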